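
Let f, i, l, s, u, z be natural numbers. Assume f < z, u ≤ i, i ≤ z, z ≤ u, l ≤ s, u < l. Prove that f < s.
Since u ≤ i and i ≤ z, u ≤ z. z ≤ u, so z = u. Since f < z, f < u. u < l and l ≤ s, therefore u < s. f < u, so f < s.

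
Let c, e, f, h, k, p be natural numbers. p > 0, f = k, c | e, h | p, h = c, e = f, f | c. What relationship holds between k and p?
k ≤ p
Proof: e = f and c | e, hence c | f. Since f | c, c = f. Since h = c, h = f. Because f = k, h = k. h | p and p > 0, thus h ≤ p. Since h = k, k ≤ p.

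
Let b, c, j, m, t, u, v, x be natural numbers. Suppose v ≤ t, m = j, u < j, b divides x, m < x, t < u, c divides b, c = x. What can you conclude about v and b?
v < b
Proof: c = x and c divides b, therefore x divides b. Since b divides x, x = b. Because m = j and m < x, j < x. u < j, so u < x. x = b, so u < b. t < u, so t < b. v ≤ t, so v < b.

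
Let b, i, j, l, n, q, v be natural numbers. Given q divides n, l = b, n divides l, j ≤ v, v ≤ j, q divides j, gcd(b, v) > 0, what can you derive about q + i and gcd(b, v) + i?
q + i ≤ gcd(b, v) + i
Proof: Because l = b and n divides l, n divides b. q divides n, so q divides b. Since j ≤ v and v ≤ j, j = v. q divides j, so q divides v. Since q divides b, q divides gcd(b, v). gcd(b, v) > 0, so q ≤ gcd(b, v). Then q + i ≤ gcd(b, v) + i.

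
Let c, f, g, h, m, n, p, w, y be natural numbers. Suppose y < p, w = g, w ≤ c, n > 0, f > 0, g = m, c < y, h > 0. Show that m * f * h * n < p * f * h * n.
Because w = g and g = m, w = m. w ≤ c, so m ≤ c. c < y and y < p, thus c < p. m ≤ c, so m < p. f > 0, so m * f < p * f. h > 0, so m * f * h < p * f * h. Since n > 0, m * f * h * n < p * f * h * n.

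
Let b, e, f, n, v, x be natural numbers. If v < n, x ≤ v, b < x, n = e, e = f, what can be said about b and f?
b < f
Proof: n = e and e = f, so n = f. b < x and x ≤ v, so b < v. Since v < n, b < n. n = f, so b < f.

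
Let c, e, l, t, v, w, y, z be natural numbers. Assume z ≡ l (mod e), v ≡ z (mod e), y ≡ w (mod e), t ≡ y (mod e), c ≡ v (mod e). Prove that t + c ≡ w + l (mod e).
t ≡ y (mod e) and y ≡ w (mod e), thus t ≡ w (mod e). c ≡ v (mod e) and v ≡ z (mod e), therefore c ≡ z (mod e). z ≡ l (mod e), so c ≡ l (mod e). Since t ≡ w (mod e), by adding congruences, t + c ≡ w + l (mod e).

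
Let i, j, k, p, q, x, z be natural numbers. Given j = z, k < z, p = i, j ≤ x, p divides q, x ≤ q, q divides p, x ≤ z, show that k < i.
From q divides p and p divides q, q = p. Because p = i, q = i. Since j = z and j ≤ x, z ≤ x. x ≤ z, so x = z. Since x ≤ q, z ≤ q. k < z, so k < q. Since q = i, k < i.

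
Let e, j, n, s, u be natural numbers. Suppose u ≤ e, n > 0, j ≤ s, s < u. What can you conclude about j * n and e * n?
j * n < e * n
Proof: s < u and u ≤ e, therefore s < e. Since j ≤ s, j < e. Since n > 0, by multiplying by a positive, j * n < e * n.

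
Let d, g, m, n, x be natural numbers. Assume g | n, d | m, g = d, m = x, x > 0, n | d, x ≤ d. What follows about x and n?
x = n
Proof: m = x and d | m, therefore d | x. x > 0, so d ≤ x. x ≤ d, so x = d. Because g = d and g | n, d | n. n | d, so d = n. Since x = d, x = n.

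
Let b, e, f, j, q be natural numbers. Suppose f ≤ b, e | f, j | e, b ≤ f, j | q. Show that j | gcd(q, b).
f ≤ b and b ≤ f, so f = b. j | e and e | f, hence j | f. Since f = b, j | b. Since j | q, j | gcd(q, b).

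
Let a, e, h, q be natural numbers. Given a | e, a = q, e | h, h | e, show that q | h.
e | h and h | e, thus e = h. Because a | e, a | h. a = q, so q | h.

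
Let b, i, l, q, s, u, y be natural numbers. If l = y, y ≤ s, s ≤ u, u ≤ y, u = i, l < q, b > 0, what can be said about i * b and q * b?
i * b < q * b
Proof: From y ≤ s and s ≤ u, y ≤ u. Because u ≤ y, y = u. Since l = y, l = u. Since u = i, l = i. l < q, so i < q. b > 0, so i * b < q * b.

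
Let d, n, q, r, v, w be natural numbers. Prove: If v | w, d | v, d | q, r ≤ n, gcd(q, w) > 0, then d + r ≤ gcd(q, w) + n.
d | v and v | w, hence d | w. d | q, so d | gcd(q, w). Since gcd(q, w) > 0, d ≤ gcd(q, w). Since r ≤ n, d + r ≤ gcd(q, w) + n.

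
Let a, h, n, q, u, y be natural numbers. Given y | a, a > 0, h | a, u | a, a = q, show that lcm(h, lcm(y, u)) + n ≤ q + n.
From y | a and u | a, lcm(y, u) | a. Since h | a, lcm(h, lcm(y, u)) | a. Since a > 0, lcm(h, lcm(y, u)) ≤ a. Because a = q, lcm(h, lcm(y, u)) ≤ q. Then lcm(h, lcm(y, u)) + n ≤ q + n.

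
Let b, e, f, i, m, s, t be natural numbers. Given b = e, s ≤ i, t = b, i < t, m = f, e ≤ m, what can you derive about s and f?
s < f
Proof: Because t = b and i < t, i < b. Since s ≤ i, s < b. b = e, so s < e. m = f and e ≤ m, so e ≤ f. Since s < e, s < f.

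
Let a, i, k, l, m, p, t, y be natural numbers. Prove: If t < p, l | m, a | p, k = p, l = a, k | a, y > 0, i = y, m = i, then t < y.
k = p and k | a, thus p | a. a | p, so p = a. Since t < p, t < a. Because m = i and i = y, m = y. l = a and l | m, so a | m. Since m = y, a | y. y > 0, so a ≤ y. t < a, so t < y.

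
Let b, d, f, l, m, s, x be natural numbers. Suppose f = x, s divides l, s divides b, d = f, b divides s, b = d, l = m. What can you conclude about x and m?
x divides m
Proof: b = d and d = f, so b = f. Since f = x, b = x. s divides b and b divides s, hence s = b. l = m and s divides l, so s divides m. Since s = b, b divides m. Since b = x, x divides m.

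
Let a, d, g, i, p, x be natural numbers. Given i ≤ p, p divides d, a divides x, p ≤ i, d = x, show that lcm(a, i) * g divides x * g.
Because p ≤ i and i ≤ p, p = i. Because d = x and p divides d, p divides x. p = i, so i divides x. Since a divides x, lcm(a, i) divides x. Then lcm(a, i) * g divides x * g.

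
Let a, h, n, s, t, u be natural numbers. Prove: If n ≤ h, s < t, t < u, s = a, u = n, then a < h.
s = a and s < t, so a < t. Since t < u, a < u. From u = n, a < n. From n ≤ h, a < h.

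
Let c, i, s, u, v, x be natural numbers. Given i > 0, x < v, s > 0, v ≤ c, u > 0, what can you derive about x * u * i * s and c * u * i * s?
x * u * i * s < c * u * i * s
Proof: x < v and v ≤ c, thus x < c. Since u > 0, by multiplying by a positive, x * u < c * u. Combining with i > 0, by multiplying by a positive, x * u * i < c * u * i. Because s > 0, by multiplying by a positive, x * u * i * s < c * u * i * s.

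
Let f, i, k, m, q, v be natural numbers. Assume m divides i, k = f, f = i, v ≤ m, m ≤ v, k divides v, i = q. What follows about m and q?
m = q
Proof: k = f and f = i, hence k = i. Since v ≤ m and m ≤ v, v = m. k divides v, so k divides m. k = i, so i divides m. m divides i, so m = i. i = q, so m = q.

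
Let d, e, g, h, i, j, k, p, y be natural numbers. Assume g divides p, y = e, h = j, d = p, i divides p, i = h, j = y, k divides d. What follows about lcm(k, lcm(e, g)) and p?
lcm(k, lcm(e, g)) divides p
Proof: d = p and k divides d, hence k divides p. h = j and j = y, hence h = y. y = e, so h = e. From i = h and i divides p, h divides p. Since h = e, e divides p. Since g divides p, lcm(e, g) divides p. Because k divides p, lcm(k, lcm(e, g)) divides p.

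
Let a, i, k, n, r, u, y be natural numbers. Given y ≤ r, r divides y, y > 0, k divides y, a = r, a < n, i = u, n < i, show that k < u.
r divides y and y > 0, thus r ≤ y. Since y ≤ r, y = r. k divides y and y > 0, hence k ≤ y. y = r, so k ≤ r. i = u and n < i, so n < u. Since a < n, a < u. a = r, so r < u. From k ≤ r, k < u.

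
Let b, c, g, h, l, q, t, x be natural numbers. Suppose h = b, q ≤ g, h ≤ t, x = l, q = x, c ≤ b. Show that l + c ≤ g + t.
q = x and x = l, thus q = l. q ≤ g, so l ≤ g. h = b and h ≤ t, therefore b ≤ t. c ≤ b, so c ≤ t. l ≤ g, so l + c ≤ g + t.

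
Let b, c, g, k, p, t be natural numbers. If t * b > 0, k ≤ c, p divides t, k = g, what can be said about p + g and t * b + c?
p + g ≤ t * b + c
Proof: p divides t, thus p divides t * b. Since t * b > 0, p ≤ t * b. k = g and k ≤ c, so g ≤ c. From p ≤ t * b, p + g ≤ t * b + c.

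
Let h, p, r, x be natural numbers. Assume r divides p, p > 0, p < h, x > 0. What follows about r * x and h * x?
r * x < h * x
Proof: Because r divides p and p > 0, r ≤ p. p < h, so r < h. Since x > 0, by multiplying by a positive, r * x < h * x.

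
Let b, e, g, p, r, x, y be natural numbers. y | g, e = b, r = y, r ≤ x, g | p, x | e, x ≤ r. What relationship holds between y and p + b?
y | p + b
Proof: From y | g and g | p, y | p. x ≤ r and r ≤ x, therefore x = r. Since r = y, x = y. Because e = b and x | e, x | b. Since x = y, y | b. Since y | p, y | p + b.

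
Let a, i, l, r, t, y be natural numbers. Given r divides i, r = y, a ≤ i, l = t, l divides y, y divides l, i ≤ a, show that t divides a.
From y divides l and l divides y, y = l. Since l = t, y = t. i ≤ a and a ≤ i, so i = a. r = y and r divides i, so y divides i. Since i = a, y divides a. Because y = t, t divides a.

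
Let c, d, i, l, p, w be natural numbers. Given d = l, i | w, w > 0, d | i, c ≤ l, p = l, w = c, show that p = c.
d | i and i | w, hence d | w. Since d = l, l | w. Since w > 0, l ≤ w. Since w = c, l ≤ c. c ≤ l, so l = c. Since p = l, p = c.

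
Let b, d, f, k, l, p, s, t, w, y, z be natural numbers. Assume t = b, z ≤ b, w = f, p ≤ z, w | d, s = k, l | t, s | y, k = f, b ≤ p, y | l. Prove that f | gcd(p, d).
p ≤ z and z ≤ b, thus p ≤ b. b ≤ p, so b = p. s = k and k = f, so s = f. Because s | y, f | y. y | l, so f | l. Since l | t, f | t. Since t = b, f | b. Since b = p, f | p. w = f and w | d, hence f | d. f | p, so f | gcd(p, d).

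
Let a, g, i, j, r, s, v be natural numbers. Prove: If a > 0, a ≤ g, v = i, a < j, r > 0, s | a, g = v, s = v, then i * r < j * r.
g = v and a ≤ g, thus a ≤ v. Since s = v and s | a, v | a. Since a > 0, v ≤ a. Since a ≤ v, a = v. Since v = i, a = i. Since a < j, i < j. Since r > 0, i * r < j * r.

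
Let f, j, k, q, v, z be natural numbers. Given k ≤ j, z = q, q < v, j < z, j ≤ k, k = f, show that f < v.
j ≤ k and k ≤ j, so j = k. k = f, so j = f. j < z, so f < z. Since z = q, f < q. Since q < v, f < v.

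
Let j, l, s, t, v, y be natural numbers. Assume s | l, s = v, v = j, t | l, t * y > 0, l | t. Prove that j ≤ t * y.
l | t and t | l, therefore l = t. s = v and v = j, thus s = j. s | l, so j | l. l = t, so j | t. Then j | t * y. Since t * y > 0, j ≤ t * y.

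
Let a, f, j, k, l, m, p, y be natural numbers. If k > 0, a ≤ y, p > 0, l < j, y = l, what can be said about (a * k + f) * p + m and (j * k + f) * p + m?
(a * k + f) * p + m < (j * k + f) * p + m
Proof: Since y = l and a ≤ y, a ≤ l. l < j, so a < j. From k > 0, a * k < j * k. Then a * k + f < j * k + f. Since p > 0, (a * k + f) * p < (j * k + f) * p. Then (a * k + f) * p + m < (j * k + f) * p + m.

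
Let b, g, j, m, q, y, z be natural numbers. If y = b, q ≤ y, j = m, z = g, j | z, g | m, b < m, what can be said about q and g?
q < g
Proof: y = b and q ≤ y, so q ≤ b. z = g and j | z, therefore j | g. j = m, so m | g. Since g | m, m = g. b < m, so b < g. q ≤ b, so q < g.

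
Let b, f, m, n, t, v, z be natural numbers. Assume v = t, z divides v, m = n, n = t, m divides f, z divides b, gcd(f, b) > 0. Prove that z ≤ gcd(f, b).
From v = t and z divides v, z divides t. From m = n and n = t, m = t. m divides f, so t divides f. Since z divides t, z divides f. z divides b, so z divides gcd(f, b). Since gcd(f, b) > 0, z ≤ gcd(f, b).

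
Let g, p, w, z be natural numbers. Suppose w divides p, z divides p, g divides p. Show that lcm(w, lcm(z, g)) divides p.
z divides p and g divides p, therefore lcm(z, g) divides p. w divides p, so lcm(w, lcm(z, g)) divides p.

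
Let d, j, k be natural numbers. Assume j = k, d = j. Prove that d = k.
d = j and j = k. By transitivity, d = k.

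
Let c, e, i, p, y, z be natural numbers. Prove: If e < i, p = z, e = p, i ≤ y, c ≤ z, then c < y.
Because e = p and e < i, p < i. p = z, so z < i. i ≤ y, so z < y. Since c ≤ z, c < y.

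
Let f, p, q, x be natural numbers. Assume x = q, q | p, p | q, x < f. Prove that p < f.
q | p and p | q, so q = p. Because x = q, x = p. x < f, so p < f.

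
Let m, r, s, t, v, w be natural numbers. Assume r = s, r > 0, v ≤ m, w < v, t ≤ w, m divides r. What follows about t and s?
t < s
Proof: From w < v and v ≤ m, w < m. Since t ≤ w, t < m. Because m divides r and r > 0, m ≤ r. r = s, so m ≤ s. Since t < m, t < s.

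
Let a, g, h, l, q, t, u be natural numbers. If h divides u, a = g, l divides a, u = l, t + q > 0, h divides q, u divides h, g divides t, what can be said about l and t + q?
l ≤ t + q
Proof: a = g and l divides a, thus l divides g. g divides t, so l divides t. h divides u and u divides h, so h = u. Since h divides q, u divides q. u = l, so l divides q. l divides t, so l divides t + q. t + q > 0, so l ≤ t + q.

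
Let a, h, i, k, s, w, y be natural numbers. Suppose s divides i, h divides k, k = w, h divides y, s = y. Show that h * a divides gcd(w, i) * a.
Because k = w and h divides k, h divides w. Since s = y and s divides i, y divides i. h divides y, so h divides i. Since h divides w, h divides gcd(w, i). Then h * a divides gcd(w, i) * a.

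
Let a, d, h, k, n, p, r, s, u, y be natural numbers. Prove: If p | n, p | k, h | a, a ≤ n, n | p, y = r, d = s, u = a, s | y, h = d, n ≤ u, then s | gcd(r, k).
From y = r and s | y, s | r. u = a and n ≤ u, hence n ≤ a. a ≤ n, so a = n. n | p and p | n, hence n = p. a = n, so a = p. h = d and h | a, therefore d | a. a = p, so d | p. p | k, so d | k. Since d = s, s | k. Since s | r, s | gcd(r, k).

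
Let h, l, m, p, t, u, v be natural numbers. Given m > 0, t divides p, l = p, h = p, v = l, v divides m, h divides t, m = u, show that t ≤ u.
v = l and l = p, therefore v = p. h = p and h divides t, thus p divides t. t divides p, so p = t. Since v = p, v = t. v divides m and m > 0, hence v ≤ m. Because m = u, v ≤ u. Because v = t, t ≤ u.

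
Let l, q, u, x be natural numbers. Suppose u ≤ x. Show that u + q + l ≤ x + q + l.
From u ≤ x, u + q ≤ x + q. Then u + q + l ≤ x + q + l.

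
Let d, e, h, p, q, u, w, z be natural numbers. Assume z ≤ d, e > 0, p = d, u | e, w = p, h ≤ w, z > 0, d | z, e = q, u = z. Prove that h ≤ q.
w = p and p = d, therefore w = d. h ≤ w, so h ≤ d. d | z and z > 0, therefore d ≤ z. z ≤ d, so z = d. From u = z and u | e, z | e. Since z = d, d | e. Since e > 0, d ≤ e. h ≤ d, so h ≤ e. e = q, so h ≤ q.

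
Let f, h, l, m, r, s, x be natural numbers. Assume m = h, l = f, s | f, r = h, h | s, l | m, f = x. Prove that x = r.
h | s and s | f, hence h | f. l = f and l | m, hence f | m. Because m = h, f | h. h | f, so h = f. r = h, so r = f. f = x, so r = x. Then x = r.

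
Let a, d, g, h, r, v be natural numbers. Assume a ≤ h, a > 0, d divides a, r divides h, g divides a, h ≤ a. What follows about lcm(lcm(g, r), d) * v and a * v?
lcm(lcm(g, r), d) * v ≤ a * v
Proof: From h ≤ a and a ≤ h, h = a. r divides h, so r divides a. g divides a, so lcm(g, r) divides a. Since d divides a, lcm(lcm(g, r), d) divides a. a > 0, so lcm(lcm(g, r), d) ≤ a. By multiplying by a non-negative, lcm(lcm(g, r), d) * v ≤ a * v.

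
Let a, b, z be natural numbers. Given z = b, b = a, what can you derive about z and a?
z = a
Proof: z = b and b = a. By transitivity, z = a.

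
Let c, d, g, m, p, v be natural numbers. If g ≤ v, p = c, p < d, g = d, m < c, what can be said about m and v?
m < v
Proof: p = c and p < d, thus c < d. m < c, so m < d. Since g = d and g ≤ v, d ≤ v. m < d, so m < v.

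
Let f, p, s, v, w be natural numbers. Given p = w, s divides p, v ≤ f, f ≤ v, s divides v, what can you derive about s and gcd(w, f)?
s divides gcd(w, f)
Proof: p = w and s divides p, so s divides w. Since v ≤ f and f ≤ v, v = f. s divides v, so s divides f. s divides w, so s divides gcd(w, f).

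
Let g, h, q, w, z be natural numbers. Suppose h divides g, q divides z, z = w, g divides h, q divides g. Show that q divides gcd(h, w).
From g divides h and h divides g, g = h. Since q divides g, q divides h. z = w and q divides z, hence q divides w. Since q divides h, q divides gcd(h, w).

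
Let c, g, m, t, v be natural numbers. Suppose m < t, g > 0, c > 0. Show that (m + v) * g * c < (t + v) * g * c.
m < t, hence m + v < t + v. Since g > 0, by multiplying by a positive, (m + v) * g < (t + v) * g. Combining with c > 0, by multiplying by a positive, (m + v) * g * c < (t + v) * g * c.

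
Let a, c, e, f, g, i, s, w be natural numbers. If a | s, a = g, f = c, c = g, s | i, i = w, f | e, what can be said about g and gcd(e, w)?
g | gcd(e, w)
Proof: f = c and c = g, therefore f = g. f | e, so g | e. a = g and a | s, thus g | s. Because i = w and s | i, s | w. Since g | s, g | w. Since g | e, g | gcd(e, w).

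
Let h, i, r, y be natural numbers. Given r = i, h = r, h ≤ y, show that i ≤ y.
Since h = r and h ≤ y, r ≤ y. From r = i, i ≤ y.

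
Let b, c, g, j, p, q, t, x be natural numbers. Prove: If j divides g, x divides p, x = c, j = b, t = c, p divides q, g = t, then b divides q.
g = t and t = c, so g = c. Because j = b and j divides g, b divides g. g = c, so b divides c. Because x = c and x divides p, c divides p. b divides c, so b divides p. From p divides q, b divides q.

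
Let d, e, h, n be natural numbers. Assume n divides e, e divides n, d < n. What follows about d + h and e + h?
d + h < e + h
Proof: n divides e and e divides n, thus n = e. d < n, so d < e. Then d + h < e + h.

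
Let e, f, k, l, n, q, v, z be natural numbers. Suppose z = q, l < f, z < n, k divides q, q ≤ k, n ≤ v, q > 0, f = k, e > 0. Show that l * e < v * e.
k divides q and q > 0, thus k ≤ q. q ≤ k, so k = q. f = k, so f = q. l < f, so l < q. z = q and z < n, therefore q < n. Since n ≤ v, q < v. l < q, so l < v. Since e > 0, by multiplying by a positive, l * e < v * e.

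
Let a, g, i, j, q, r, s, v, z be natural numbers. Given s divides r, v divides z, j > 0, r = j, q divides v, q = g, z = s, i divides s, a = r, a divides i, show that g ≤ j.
From a divides i and i divides s, a divides s. a = r, so r divides s. s divides r, so s = r. Since r = j, s = j. Because q divides v and v divides z, q divides z. z = s, so q divides s. s = j, so q divides j. Because j > 0, q ≤ j. Since q = g, g ≤ j.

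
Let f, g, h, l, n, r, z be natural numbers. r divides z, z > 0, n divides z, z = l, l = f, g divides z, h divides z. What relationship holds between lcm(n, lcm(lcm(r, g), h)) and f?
lcm(n, lcm(lcm(r, g), h)) ≤ f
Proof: Since z = l and l = f, z = f. r divides z and g divides z, hence lcm(r, g) divides z. Since h divides z, lcm(lcm(r, g), h) divides z. Since n divides z, lcm(n, lcm(lcm(r, g), h)) divides z. Because z > 0, lcm(n, lcm(lcm(r, g), h)) ≤ z. z = f, so lcm(n, lcm(lcm(r, g), h)) ≤ f.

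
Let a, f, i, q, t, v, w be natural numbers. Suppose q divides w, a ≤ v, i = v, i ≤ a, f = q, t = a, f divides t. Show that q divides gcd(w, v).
From i = v and i ≤ a, v ≤ a. a ≤ v, so a = v. t = a and f divides t, thus f divides a. From f = q, q divides a. a = v, so q divides v. Since q divides w, q divides gcd(w, v).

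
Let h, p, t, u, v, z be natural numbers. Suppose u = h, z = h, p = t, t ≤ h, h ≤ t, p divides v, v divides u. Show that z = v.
t ≤ h and h ≤ t, thus t = h. From p = t and p divides v, t divides v. Since t = h, h divides v. u = h and v divides u, therefore v divides h. Since h divides v, h = v. Since z = h, z = v.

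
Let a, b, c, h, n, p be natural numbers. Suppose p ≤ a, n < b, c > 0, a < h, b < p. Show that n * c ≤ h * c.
n < b and b < p, therefore n < p. Since p ≤ a and a < h, p < h. n < p, so n < h. Because c > 0, by multiplying by a positive, n * c < h * c. Then n * c ≤ h * c.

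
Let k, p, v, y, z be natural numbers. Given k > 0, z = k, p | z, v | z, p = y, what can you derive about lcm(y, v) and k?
lcm(y, v) ≤ k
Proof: p = y and p | z, so y | z. v | z, so lcm(y, v) | z. z = k, so lcm(y, v) | k. k > 0, so lcm(y, v) ≤ k.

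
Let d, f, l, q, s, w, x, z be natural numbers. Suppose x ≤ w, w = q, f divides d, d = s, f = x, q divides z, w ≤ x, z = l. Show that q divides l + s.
Because z = l and q divides z, q divides l. Because x ≤ w and w ≤ x, x = w. Since w = q, x = q. From f = x and f divides d, x divides d. Since x = q, q divides d. Since d = s, q divides s. Since q divides l, q divides l + s.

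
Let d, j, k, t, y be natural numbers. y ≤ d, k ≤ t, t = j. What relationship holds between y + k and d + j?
y + k ≤ d + j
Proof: Because t = j and k ≤ t, k ≤ j. y ≤ d, so y + k ≤ d + j.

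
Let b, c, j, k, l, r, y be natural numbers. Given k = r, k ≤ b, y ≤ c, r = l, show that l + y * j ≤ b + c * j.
Since k = r and r = l, k = l. Because k ≤ b, l ≤ b. y ≤ c, therefore y * j ≤ c * j. l ≤ b, so l + y * j ≤ b + c * j.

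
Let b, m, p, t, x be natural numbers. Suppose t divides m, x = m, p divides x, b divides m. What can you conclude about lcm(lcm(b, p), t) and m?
lcm(lcm(b, p), t) divides m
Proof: Because x = m and p divides x, p divides m. b divides m, so lcm(b, p) divides m. From t divides m, lcm(lcm(b, p), t) divides m.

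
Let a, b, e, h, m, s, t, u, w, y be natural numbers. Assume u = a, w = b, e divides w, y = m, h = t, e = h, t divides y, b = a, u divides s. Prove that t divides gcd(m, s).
y = m and t divides y, hence t divides m. e = h and h = t, hence e = t. w = b and e divides w, thus e divides b. b = a, so e divides a. Since u = a and u divides s, a divides s. Since e divides a, e divides s. Since e = t, t divides s. Since t divides m, t divides gcd(m, s).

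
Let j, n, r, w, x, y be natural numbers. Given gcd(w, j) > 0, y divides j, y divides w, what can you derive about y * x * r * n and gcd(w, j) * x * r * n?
y * x * r * n ≤ gcd(w, j) * x * r * n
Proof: y divides w and y divides j, therefore y divides gcd(w, j). gcd(w, j) > 0, so y ≤ gcd(w, j). By multiplying by a non-negative, y * x ≤ gcd(w, j) * x. By multiplying by a non-negative, y * x * r ≤ gcd(w, j) * x * r. By multiplying by a non-negative, y * x * r * n ≤ gcd(w, j) * x * r * n.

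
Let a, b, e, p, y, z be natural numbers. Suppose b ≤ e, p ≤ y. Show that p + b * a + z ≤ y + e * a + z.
b ≤ e. By multiplying by a non-negative, b * a ≤ e * a. Then b * a + z ≤ e * a + z. Since p ≤ y, p + b * a + z ≤ y + e * a + z.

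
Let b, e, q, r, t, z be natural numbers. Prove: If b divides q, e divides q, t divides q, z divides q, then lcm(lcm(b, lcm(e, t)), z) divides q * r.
e divides q and t divides q, therefore lcm(e, t) divides q. b divides q, so lcm(b, lcm(e, t)) divides q. z divides q, so lcm(lcm(b, lcm(e, t)), z) divides q. Then lcm(lcm(b, lcm(e, t)), z) divides q * r.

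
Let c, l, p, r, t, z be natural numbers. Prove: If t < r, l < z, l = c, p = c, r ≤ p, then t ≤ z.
p = c and r ≤ p, therefore r ≤ c. From t < r, t < c. Because l = c and l < z, c < z. t < c, so t < z. Then t ≤ z.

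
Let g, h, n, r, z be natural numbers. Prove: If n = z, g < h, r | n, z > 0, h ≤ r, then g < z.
From g < h and h ≤ r, g < r. Because n = z and r | n, r | z. z > 0, so r ≤ z. g < r, so g < z.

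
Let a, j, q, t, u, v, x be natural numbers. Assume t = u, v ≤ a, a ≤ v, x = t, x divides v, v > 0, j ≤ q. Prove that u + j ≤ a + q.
From v ≤ a and a ≤ v, v = a. Since x = t and x divides v, t divides v. Since v > 0, t ≤ v. v = a, so t ≤ a. Since t = u, u ≤ a. From j ≤ q, u + j ≤ a + q.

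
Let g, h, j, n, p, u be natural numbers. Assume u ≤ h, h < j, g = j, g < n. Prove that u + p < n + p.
g = j and g < n, so j < n. h < j, so h < n. u ≤ h, so u < n. Then u + p < n + p.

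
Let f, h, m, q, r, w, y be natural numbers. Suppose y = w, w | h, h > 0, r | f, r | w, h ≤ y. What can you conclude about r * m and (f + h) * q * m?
r * m | (f + h) * q * m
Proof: From w | h and h > 0, w ≤ h. From y = w and h ≤ y, h ≤ w. Since w ≤ h, w = h. r | w, so r | h. Since r | f, r | f + h. Then r | (f + h) * q. Then r * m | (f + h) * q * m.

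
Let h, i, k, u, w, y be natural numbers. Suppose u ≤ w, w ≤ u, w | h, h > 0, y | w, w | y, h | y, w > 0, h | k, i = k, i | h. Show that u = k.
u ≤ w and w ≤ u, so u = w. w | h and h > 0, thus w ≤ h. y | w and w | y, hence y = w. From h | y, h | w. Because w > 0, h ≤ w. From w ≤ h, w = h. Since u = w, u = h. i = k and i | h, so k | h. h | k, so h = k. Since u = h, u = k.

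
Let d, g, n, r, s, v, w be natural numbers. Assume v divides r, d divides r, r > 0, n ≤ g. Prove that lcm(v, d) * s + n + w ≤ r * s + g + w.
Because v divides r and d divides r, lcm(v, d) divides r. Since r > 0, lcm(v, d) ≤ r. By multiplying by a non-negative, lcm(v, d) * s ≤ r * s. Because n ≤ g, lcm(v, d) * s + n ≤ r * s + g. Then lcm(v, d) * s + n + w ≤ r * s + g + w.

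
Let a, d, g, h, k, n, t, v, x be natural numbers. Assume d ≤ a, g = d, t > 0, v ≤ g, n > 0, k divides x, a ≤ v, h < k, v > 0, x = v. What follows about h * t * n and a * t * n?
h * t * n < a * t * n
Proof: Since g = d and v ≤ g, v ≤ d. d ≤ a, so v ≤ a. Since a ≤ v, v = a. x = v and k divides x, so k divides v. From v > 0, k ≤ v. v = a, so k ≤ a. Since h < k, h < a. Combined with t > 0, by multiplying by a positive, h * t < a * t. Using n > 0 and multiplying by a positive, h * t * n < a * t * n.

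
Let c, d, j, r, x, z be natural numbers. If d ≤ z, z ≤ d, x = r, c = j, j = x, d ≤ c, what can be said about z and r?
z ≤ r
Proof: Since d ≤ z and z ≤ d, d = z. Because c = j and j = x, c = x. Because d ≤ c, d ≤ x. Since x = r, d ≤ r. d = z, so z ≤ r.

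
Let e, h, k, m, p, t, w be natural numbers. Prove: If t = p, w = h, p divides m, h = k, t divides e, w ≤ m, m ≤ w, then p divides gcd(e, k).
Since t = p and t divides e, p divides e. w = h and h = k, thus w = k. Because m ≤ w and w ≤ m, m = w. Since p divides m, p divides w. w = k, so p divides k. From p divides e, p divides gcd(e, k).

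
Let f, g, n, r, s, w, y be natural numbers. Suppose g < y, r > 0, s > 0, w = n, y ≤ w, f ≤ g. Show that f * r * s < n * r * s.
g < y and y ≤ w, thus g < w. Since w = n, g < n. f ≤ g, so f < n. r > 0, so f * r < n * r. Since s > 0, f * r * s < n * r * s.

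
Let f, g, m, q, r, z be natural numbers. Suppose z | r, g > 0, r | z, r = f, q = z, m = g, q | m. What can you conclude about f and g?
f ≤ g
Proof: z | r and r | z, so z = r. r = f, so z = f. q = z and q | m, so z | m. Because m = g, z | g. Because g > 0, z ≤ g. z = f, so f ≤ g.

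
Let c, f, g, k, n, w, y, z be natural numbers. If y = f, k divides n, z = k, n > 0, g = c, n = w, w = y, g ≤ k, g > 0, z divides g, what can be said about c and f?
c ≤ f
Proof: Since n = w and w = y, n = y. z = k and z divides g, hence k divides g. Since g > 0, k ≤ g. Because g ≤ k, k = g. Since k divides n, g divides n. Since n > 0, g ≤ n. Since n = y, g ≤ y. g = c, so c ≤ y. Since y = f, c ≤ f.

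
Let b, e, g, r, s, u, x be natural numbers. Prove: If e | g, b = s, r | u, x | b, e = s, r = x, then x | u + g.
Because r = x and r | u, x | u. b = s and x | b, therefore x | s. From e = s and e | g, s | g. x | s, so x | g. x | u, so x | u + g.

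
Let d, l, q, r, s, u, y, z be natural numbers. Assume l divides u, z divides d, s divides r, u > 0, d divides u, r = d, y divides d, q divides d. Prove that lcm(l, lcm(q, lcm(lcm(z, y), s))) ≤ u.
From z divides d and y divides d, lcm(z, y) divides d. r = d and s divides r, thus s divides d. lcm(z, y) divides d, so lcm(lcm(z, y), s) divides d. Since q divides d, lcm(q, lcm(lcm(z, y), s)) divides d. d divides u, so lcm(q, lcm(lcm(z, y), s)) divides u. l divides u, so lcm(l, lcm(q, lcm(lcm(z, y), s))) divides u. Since u > 0, lcm(l, lcm(q, lcm(lcm(z, y), s))) ≤ u.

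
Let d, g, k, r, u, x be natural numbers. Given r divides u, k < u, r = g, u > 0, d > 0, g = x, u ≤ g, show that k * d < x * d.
Since r = g and r divides u, g divides u. Since u > 0, g ≤ u. u ≤ g, so u = g. Since g = x, u = x. k < u, so k < x. Because d > 0, by multiplying by a positive, k * d < x * d.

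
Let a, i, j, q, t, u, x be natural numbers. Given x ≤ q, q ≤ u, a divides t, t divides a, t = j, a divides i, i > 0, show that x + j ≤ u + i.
From x ≤ q and q ≤ u, x ≤ u. a divides t and t divides a, so a = t. t = j, so a = j. a divides i and i > 0, so a ≤ i. a = j, so j ≤ i. x ≤ u, so x + j ≤ u + i.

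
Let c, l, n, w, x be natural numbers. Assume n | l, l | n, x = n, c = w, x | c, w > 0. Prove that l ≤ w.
n | l and l | n, hence n = l. Since x = n, x = l. Because c = w and x | c, x | w. Because w > 0, x ≤ w. x = l, so l ≤ w.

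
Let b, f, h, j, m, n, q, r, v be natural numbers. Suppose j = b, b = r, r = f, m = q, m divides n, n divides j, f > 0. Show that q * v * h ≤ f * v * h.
j = b and b = r, hence j = r. Since r = f, j = f. From m divides n and n divides j, m divides j. Since m = q, q divides j. Since j = f, q divides f. f > 0, so q ≤ f. By multiplying by a non-negative, q * v ≤ f * v. By multiplying by a non-negative, q * v * h ≤ f * v * h.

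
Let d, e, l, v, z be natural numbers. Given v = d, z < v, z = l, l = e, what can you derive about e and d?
e < d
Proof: z = l and l = e, therefore z = e. Because v = d and z < v, z < d. z = e, so e < d.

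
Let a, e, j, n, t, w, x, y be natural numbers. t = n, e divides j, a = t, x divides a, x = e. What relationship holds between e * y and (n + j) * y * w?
e * y divides (n + j) * y * w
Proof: Since a = t and t = n, a = n. Since x = e and x divides a, e divides a. a = n, so e divides n. e divides j, so e divides n + j. Then e * y divides (n + j) * y. Then e * y divides (n + j) * y * w.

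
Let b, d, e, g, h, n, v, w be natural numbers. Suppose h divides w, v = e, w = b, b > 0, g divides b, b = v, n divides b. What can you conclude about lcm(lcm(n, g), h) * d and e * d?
lcm(lcm(n, g), h) * d ≤ e * d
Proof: b = v and v = e, so b = e. Because n divides b and g divides b, lcm(n, g) divides b. w = b and h divides w, therefore h divides b. Since lcm(n, g) divides b, lcm(lcm(n, g), h) divides b. Since b > 0, lcm(lcm(n, g), h) ≤ b. Because b = e, lcm(lcm(n, g), h) ≤ e. By multiplying by a non-negative, lcm(lcm(n, g), h) * d ≤ e * d.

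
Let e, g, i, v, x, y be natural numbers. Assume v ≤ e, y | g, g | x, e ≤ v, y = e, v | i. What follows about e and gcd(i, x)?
e | gcd(i, x)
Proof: v ≤ e and e ≤ v, hence v = e. v | i, so e | i. y = e and y | g, thus e | g. Since g | x, e | x. Since e | i, e | gcd(i, x).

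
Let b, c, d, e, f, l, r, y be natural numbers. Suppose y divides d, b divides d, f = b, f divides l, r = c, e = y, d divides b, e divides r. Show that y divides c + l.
e = y and e divides r, hence y divides r. Because r = c, y divides c. b divides d and d divides b, therefore b = d. Since f = b and f divides l, b divides l. Because b = d, d divides l. Since y divides d, y divides l. Since y divides c, y divides c + l.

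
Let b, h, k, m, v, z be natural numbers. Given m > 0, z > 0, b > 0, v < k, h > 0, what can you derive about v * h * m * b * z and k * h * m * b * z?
v * h * m * b * z < k * h * m * b * z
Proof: v < k and h > 0, therefore v * h < k * h. m > 0, so v * h * m < k * h * m. Since b > 0, v * h * m * b < k * h * m * b. z > 0, so v * h * m * b * z < k * h * m * b * z.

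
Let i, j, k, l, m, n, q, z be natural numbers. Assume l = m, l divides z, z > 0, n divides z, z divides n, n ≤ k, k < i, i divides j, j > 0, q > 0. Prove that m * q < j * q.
Because l = m and l divides z, m divides z. z > 0, so m ≤ z. n divides z and z divides n, thus n = z. Since i divides j and j > 0, i ≤ j. Since k < i, k < j. n ≤ k, so n < j. n = z, so z < j. From m ≤ z, m < j. Since q > 0, by multiplying by a positive, m * q < j * q.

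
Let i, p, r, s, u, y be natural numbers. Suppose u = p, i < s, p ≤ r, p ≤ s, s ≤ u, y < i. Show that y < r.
u = p and s ≤ u, thus s ≤ p. Since p ≤ s, s = p. i < s, so i < p. p ≤ r, so i < r. Since y < i, y < r.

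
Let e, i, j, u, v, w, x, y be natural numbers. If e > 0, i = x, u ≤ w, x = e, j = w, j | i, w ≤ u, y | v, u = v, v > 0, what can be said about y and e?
y ≤ e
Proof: Since y | v and v > 0, y ≤ v. Because w ≤ u and u ≤ w, w = u. i = x and x = e, hence i = e. j = w and j | i, so w | i. i = e, so w | e. Since w = u, u | e. u = v, so v | e. e > 0, so v ≤ e. Since y ≤ v, y ≤ e.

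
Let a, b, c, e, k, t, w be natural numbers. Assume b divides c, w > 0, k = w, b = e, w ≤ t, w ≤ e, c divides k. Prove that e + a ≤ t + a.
b = e and b divides c, hence e divides c. Since k = w and c divides k, c divides w. e divides c, so e divides w. w > 0, so e ≤ w. w ≤ e, so w = e. w ≤ t, so e ≤ t. Then e + a ≤ t + a.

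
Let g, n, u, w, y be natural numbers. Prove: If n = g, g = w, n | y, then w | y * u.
Since n = g and g = w, n = w. n | y, so w | y. Then w | y * u.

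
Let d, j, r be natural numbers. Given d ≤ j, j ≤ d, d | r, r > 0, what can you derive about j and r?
j ≤ r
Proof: d ≤ j and j ≤ d, thus d = j. d | r and r > 0, therefore d ≤ r. From d = j, j ≤ r.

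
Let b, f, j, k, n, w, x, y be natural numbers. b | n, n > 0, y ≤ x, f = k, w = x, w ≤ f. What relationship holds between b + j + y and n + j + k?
b + j + y ≤ n + j + k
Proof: Because b | n and n > 0, b ≤ n. Then b + j ≤ n + j. w = x and w ≤ f, thus x ≤ f. f = k, so x ≤ k. Since y ≤ x, y ≤ k. b + j ≤ n + j, so b + j + y ≤ n + j + k.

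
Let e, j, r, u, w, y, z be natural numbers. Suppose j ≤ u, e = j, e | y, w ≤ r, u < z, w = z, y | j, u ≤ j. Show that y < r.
Because u ≤ j and j ≤ u, u = j. e = j and e | y, hence j | y. Since y | j, j = y. u = j, so u = y. w = z and w ≤ r, so z ≤ r. u < z, so u < r. Since u = y, y < r.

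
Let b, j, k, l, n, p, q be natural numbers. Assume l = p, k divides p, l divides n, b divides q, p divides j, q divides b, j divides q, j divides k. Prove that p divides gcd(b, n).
Since j divides k and k divides p, j divides p. p divides j, so j = p. Because q divides b and b divides q, q = b. Because j divides q, j divides b. j = p, so p divides b. Because l = p and l divides n, p divides n. Since p divides b, p divides gcd(b, n).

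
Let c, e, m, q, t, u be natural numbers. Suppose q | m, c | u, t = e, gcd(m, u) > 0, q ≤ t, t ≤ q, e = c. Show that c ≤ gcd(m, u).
q ≤ t and t ≤ q, therefore q = t. t = e, so q = e. Since e = c, q = c. q | m, so c | m. Since c | u, c | gcd(m, u). Since gcd(m, u) > 0, c ≤ gcd(m, u).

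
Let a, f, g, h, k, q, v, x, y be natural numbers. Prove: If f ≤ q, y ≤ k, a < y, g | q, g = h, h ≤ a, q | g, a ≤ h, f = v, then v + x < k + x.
Because q | g and g | q, q = g. Since g = h, q = h. h ≤ a and a ≤ h, thus h = a. Since q = h, q = a. Because f = v and f ≤ q, v ≤ q. q = a, so v ≤ a. From a < y and y ≤ k, a < k. Since v ≤ a, v < k. Then v + x < k + x.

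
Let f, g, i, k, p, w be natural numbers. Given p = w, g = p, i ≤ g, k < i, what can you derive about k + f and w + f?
k + f < w + f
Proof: g = p and p = w, hence g = w. Because k < i and i ≤ g, k < g. Since g = w, k < w. Then k + f < w + f.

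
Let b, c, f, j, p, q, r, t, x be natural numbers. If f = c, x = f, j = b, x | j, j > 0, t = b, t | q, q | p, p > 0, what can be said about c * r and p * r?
c * r ≤ p * r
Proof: x | j and j > 0, therefore x ≤ j. Since j = b, x ≤ b. t | q and q | p, therefore t | p. p > 0, so t ≤ p. Since t = b, b ≤ p. x ≤ b, so x ≤ p. x = f, so f ≤ p. Since f = c, c ≤ p. Then c * r ≤ p * r.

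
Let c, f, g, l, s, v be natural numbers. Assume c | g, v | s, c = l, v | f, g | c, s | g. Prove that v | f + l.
From g | c and c | g, g = c. Since s | g, s | c. Since v | s, v | c. c = l, so v | l. v | f, so v | f + l.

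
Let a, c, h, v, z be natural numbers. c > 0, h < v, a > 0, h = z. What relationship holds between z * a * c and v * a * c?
z * a * c < v * a * c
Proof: Since h = z and h < v, z < v. From a > 0, z * a < v * a. Because c > 0, z * a * c < v * a * c.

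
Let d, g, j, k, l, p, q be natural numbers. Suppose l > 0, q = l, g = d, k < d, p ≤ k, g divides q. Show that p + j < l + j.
Because p ≤ k and k < d, p < d. g = d and g divides q, thus d divides q. q = l, so d divides l. l > 0, so d ≤ l. p < d, so p < l. Then p + j < l + j.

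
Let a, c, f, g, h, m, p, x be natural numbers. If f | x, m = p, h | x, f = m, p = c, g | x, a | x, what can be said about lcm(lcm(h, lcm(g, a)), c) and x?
lcm(lcm(h, lcm(g, a)), c) | x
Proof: Because g | x and a | x, lcm(g, a) | x. Since h | x, lcm(h, lcm(g, a)) | x. Since f = m and m = p, f = p. Since f | x, p | x. From p = c, c | x. lcm(h, lcm(g, a)) | x, so lcm(lcm(h, lcm(g, a)), c) | x.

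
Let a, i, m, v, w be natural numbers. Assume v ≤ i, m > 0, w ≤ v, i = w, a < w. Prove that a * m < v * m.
i = w and v ≤ i, thus v ≤ w. w ≤ v, so w = v. Since a < w, a < v. Using m > 0 and multiplying by a positive, a * m < v * m.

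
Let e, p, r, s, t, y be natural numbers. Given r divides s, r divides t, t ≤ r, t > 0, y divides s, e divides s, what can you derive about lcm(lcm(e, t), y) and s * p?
lcm(lcm(e, t), y) divides s * p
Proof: From r divides t and t > 0, r ≤ t. t ≤ r, so r = t. r divides s, so t divides s. From e divides s, lcm(e, t) divides s. y divides s, so lcm(lcm(e, t), y) divides s. Then lcm(lcm(e, t), y) divides s * p.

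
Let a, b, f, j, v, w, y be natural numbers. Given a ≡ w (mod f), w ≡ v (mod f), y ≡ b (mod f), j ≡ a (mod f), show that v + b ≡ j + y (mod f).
Since j ≡ a (mod f) and a ≡ w (mod f), j ≡ w (mod f). Since w ≡ v (mod f), j ≡ v (mod f). y ≡ b (mod f), so j + y ≡ v + b (mod f). Then v + b ≡ j + y (mod f).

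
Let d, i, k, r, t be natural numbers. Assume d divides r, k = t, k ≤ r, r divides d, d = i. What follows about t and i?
t ≤ i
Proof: Because r divides d and d divides r, r = d. Since d = i, r = i. k = t and k ≤ r, so t ≤ r. Since r = i, t ≤ i.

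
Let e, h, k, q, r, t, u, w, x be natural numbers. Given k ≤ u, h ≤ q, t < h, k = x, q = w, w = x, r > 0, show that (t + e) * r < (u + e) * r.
t < h and h ≤ q, thus t < q. Since q = w, t < w. w = x, so t < x. k = x and k ≤ u, hence x ≤ u. Since t < x, t < u. Then t + e < u + e. From r > 0, (t + e) * r < (u + e) * r.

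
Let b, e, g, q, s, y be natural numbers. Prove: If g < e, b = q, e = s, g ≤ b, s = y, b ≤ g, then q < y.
From e = s and s = y, e = y. From g ≤ b and b ≤ g, g = b. g < e, so b < e. b = q, so q < e. Since e = y, q < y.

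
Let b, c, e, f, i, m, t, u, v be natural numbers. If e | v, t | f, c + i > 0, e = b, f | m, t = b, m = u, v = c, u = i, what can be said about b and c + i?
b ≤ c + i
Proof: v = c and e | v, thus e | c. Because e = b, b | c. m = u and u = i, therefore m = i. t | f and f | m, therefore t | m. t = b, so b | m. m = i, so b | i. b | c, so b | c + i. Since c + i > 0, b ≤ c + i.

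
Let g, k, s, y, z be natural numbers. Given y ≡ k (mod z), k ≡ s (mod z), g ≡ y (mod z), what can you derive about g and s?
g ≡ s (mod z)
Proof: g ≡ y (mod z) and y ≡ k (mod z), therefore g ≡ k (mod z). From k ≡ s (mod z), g ≡ s (mod z).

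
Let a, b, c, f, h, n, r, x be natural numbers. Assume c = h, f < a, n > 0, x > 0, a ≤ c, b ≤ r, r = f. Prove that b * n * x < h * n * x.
From r = f and b ≤ r, b ≤ f. Since c = h and a ≤ c, a ≤ h. Since f < a, f < h. Because b ≤ f, b < h. Since n > 0, b * n < h * n. Since x > 0, b * n * x < h * n * x.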